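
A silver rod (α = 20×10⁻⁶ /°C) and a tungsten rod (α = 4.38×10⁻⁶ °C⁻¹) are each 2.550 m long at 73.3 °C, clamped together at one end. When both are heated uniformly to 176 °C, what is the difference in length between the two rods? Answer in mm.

ΔT = 102.7 K
silver: ΔL = 20×10⁻⁶ × 2.550 m × 102.7 = 5.2377×10⁻³ m = 5.2377 mm
tungsten: ΔL = 4.38×10⁻⁶ × 2.550 m × 102.7 = 1.1471×10⁻³ m = 1.1471 mm
difference = 5.2377 − 1.1471 = 4.0906 mm

4.09 mm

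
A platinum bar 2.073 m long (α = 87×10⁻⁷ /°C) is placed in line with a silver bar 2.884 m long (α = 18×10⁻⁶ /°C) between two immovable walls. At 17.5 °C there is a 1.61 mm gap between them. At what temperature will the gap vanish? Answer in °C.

T = 40.5 °C

α₁L₁ = 1.80351×10⁻⁵ m/K, α₂L₂ = 5.1912×10⁻⁵ m/K → total 6.99471×10⁻⁵ m/K
ΔT = g/(α₁L₁+α₂L₂) = 1.61×10⁻³ / 6.99471×10⁻⁵ = 23.017 K
T = 17.5 + 23.017 = 40.517 °C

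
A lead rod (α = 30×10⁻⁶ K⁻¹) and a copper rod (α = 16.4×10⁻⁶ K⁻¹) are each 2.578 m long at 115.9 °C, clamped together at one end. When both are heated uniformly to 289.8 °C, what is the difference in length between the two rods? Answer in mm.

ΔT = 173.9 K
lead: ΔL = 30×10⁻⁶ × 2.578 m × 173.9 = 1.3449×10⁻² m = 13.449 mm
copper: ΔL = 16.4×10⁻⁶ × 2.578 m × 173.9 = 7.3524×10⁻³ m = 7.3524 mm
difference = 13.449 − 7.3524 = 6.0966 mm

6.10 mm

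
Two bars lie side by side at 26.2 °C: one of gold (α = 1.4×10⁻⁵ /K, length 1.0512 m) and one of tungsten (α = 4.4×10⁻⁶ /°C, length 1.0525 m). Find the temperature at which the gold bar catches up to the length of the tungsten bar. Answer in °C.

T = 155.1 °C

Equal length when α₁L₁ΔT − α₂L₂ΔT = L₂ − L₁ = 1.30×10⁻³ m
α₁L₁ = 1.47168×10⁻⁵, α₂L₂ = 4.631×10⁻⁶ → Δ(αL) = 1.00858×10⁻⁵ m/K
ΔT = 1.30×10⁻³ / 1.00858×10⁻⁵ = 128.894 K, so T = 26.2 + 128.894 = 155.094 °C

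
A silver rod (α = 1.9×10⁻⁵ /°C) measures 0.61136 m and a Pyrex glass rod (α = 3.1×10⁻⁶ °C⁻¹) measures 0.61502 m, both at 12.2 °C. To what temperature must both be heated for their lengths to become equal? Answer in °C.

Equal length when α₁L₁ΔT − α₂L₂ΔT = L₂ − L₁ = 3.66×10⁻³ m
α₁L₁ = 1.161584×10⁻⁵, α₂L₂ = 1.906562×10⁻⁶ → Δ(αL) = 9.709278×10⁻⁶ m/K
ΔT = 3.66×10⁻³ / 9.709278×10⁻⁶ = 376.959 K, so T = 12.2 + 376.959 = 389.159 °C

T = 389.2 °C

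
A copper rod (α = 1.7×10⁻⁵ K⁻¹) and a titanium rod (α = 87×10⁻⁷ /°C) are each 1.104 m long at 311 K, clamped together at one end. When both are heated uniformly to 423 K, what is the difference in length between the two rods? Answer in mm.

ΔT = 112 K
copper: ΔL = 1.7×10⁻⁵ × 1.104 m × 112 = 2.1020×10⁻³ m = 2.1020 mm
titanium: ΔL = 87×10⁻⁷ × 1.104 m × 112 = 1.0757×10⁻³ m = 1.0757 mm
difference = 2.1020 − 1.0757 = 1.0263 mm

1.03 mm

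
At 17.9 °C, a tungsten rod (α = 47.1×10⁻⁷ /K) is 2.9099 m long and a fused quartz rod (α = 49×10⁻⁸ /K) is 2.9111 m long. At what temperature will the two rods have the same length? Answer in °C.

Equal length when α₁L₁ΔT − α₂L₂ΔT = L₂ − L₁ = 1.20×10⁻³ m
α₁L₁ = 1.3705629×10⁻⁵, α₂L₂ = 1.426439×10⁻⁶ → Δ(αL) = 1.227919×10⁻⁵ m/K
ΔT = 1.20×10⁻³ / 1.227919×10⁻⁵ = 97.726 K, so T = 17.9 + 97.726 = 115.626 °C

T = 115.6 °C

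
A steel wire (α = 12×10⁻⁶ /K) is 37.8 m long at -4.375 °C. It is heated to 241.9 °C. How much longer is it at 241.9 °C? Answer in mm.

|ΔT| = |241.9 − (-4.375)| = 246.275 K
ΔL = αL₀ΔT = (12×10⁻⁶)(37.8)(246.275) = 1.12×10⁻¹ m

ΔL = 112 mm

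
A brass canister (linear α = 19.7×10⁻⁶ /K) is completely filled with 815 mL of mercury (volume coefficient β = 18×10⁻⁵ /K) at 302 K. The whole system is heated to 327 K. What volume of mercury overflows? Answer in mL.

The canister also expands: β_container ≈ 3α = 5.91×10⁻⁵ /K
Net overflow = V₀(β_liq − 3α_cont)ΔT
β − 3α = 1.80×10⁻⁴ − 5.91×10⁻⁵ = 1.209×10⁻⁴ /K; ΔT = 25 K
ΔV = 815 × 1.209×10⁻⁴ × 25 = 2.46 mL

2.46 mL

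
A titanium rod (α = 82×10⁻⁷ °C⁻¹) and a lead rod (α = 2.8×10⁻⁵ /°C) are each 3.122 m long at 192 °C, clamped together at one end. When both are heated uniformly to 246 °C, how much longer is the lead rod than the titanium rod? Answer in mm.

3.34 mm

ΔT = 54 K
titanium: ΔL = 82×10⁻⁷ × 3.122 m × 54 = 1.3824×10⁻³ m = 1.3824 mm
lead: ΔL = 2.8×10⁻⁵ × 3.122 m × 54 = 4.7205×10⁻³ m = 4.7205 mm
difference = 4.7205 − 1.3824 = 3.3381 mm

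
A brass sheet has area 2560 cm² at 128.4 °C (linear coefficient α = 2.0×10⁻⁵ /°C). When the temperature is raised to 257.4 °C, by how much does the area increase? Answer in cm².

ΔA = 13.2 cm²

Area coefficient ≈ 2α; |ΔT| = 129.0 K
ΔA = 2αA₀ΔT = 2(2.0×10⁻⁵)(2560)(129.0) = 13.2 cm²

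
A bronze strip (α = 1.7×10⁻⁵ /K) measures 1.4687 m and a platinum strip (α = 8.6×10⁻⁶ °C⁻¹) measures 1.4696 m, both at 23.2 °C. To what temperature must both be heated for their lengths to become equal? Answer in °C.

T = 96.20 °C

Equal length when α₁L₁ΔT − α₂L₂ΔT = L₂ − L₁ = 9.00×10⁻⁴ m
α₁L₁ = 2.49679×10⁻⁵, α₂L₂ = 1.263856×10⁻⁵ → Δ(αL) = 1.232934×10⁻⁵ m/K
ΔT = 9.00×10⁻⁴ / 1.232934×10⁻⁵ = 72.9966 K, so T = 23.2 + 72.9966 = 96.1966 °C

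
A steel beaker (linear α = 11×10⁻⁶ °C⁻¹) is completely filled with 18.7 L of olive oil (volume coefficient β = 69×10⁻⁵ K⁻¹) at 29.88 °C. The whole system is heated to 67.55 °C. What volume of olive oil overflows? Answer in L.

The beaker also expands: β_container ≈ 3α = 3.3×10⁻⁵ /K
Net overflow = V₀(β_liq − 3α_cont)ΔT
β − 3α = 6.90×10⁻⁴ − 3.3×10⁻⁵ = 6.57×10⁻⁴ /K; ΔT = 37.67 K
ΔV = 18.7 × 6.57×10⁻⁴ × 37.67 = 0.463 L

0.463 L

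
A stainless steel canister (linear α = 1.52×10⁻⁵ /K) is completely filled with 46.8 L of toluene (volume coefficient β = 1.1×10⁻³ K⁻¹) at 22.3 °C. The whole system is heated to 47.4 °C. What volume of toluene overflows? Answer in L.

The canister also expands: β_container ≈ 3α = 4.56×10⁻⁵ /K
Net overflow = V₀(β_liq − 3α_cont)ΔT
β − 3α = 1.10×10⁻³ − 4.56×10⁻⁵ = 1.0544×10⁻³ /K; ΔT = 25.1 K
ΔV = 46.8 × 1.0544×10⁻³ × 25.1 = 1.24 L

1.24 L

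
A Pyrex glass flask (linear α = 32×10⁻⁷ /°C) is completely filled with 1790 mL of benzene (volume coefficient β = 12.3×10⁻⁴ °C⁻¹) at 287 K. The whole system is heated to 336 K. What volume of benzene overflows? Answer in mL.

The flask also expands: β_container ≈ 3α = 9.6×10⁻⁶ /K
Net overflow = V₀(β_liq − 3α_cont)ΔT
β − 3α = 1.23×10⁻³ − 9.6×10⁻⁶ = 1.2204×10⁻³ /K; ΔT = 49 K
ΔV = 1790 × 1.2204×10⁻³ × 49 = 107 mL

107 mL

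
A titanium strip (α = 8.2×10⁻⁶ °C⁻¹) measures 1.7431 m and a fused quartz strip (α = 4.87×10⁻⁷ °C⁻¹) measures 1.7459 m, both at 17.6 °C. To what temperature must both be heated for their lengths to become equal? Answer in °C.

T = 225.9 °C

L₁(1 + α₁ΔT) = L₂(1 + α₂ΔT) ⇒ ΔT = (L₂ − L₁)/(α₁L₁ − α₂L₂)
L₂ − L₁ = 1.7459 − 1.7431 = 2.80×10⁻³ m
α₁L₁ − α₂L₂ = 8.2×10⁻⁶×1.7431 − 4.87×10⁻⁷×1.7459 = 1.34431667×10⁻⁵ m/K
ΔT = 2.80×10⁻³ / 1.34431667×10⁻⁵ = 208.284 K
T = 17.6 + 208.284 = 225.884 °C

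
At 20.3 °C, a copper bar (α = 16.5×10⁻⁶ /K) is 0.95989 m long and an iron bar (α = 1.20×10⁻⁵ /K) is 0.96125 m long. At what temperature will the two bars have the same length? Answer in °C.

T = 336.3 °C

L₁(1 + α₁ΔT) = L₂(1 + α₂ΔT) ⇒ ΔT = (L₂ − L₁)/(α₁L₁ − α₂L₂)
L₂ − L₁ = 0.96125 − 0.95989 = 1.36×10⁻³ m
α₁L₁ − α₂L₂ = 16.5×10⁻⁶×0.95989 − 1.20×10⁻⁵×0.96125 = 4.303185×10⁻⁶ m/K
ΔT = 1.36×10⁻³ / 4.303185×10⁻⁶ = 316.045 K
T = 20.3 + 316.045 = 336.345 °C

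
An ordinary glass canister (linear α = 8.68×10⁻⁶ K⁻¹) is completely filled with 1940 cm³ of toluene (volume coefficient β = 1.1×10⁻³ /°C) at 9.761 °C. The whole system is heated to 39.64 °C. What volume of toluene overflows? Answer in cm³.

The canister also expands: β_container ≈ 3α = 2.604×10⁻⁵ /K
Net overflow = V₀(β_liq − 3α_cont)ΔT
β − 3α = 1.10×10⁻³ − 2.604×10⁻⁵ = 1.07396×10⁻³ /K; ΔT = 29.879 K
ΔV = 1940 × 1.07396×10⁻³ × 29.879 = 62.3 cm³

62.3 cm³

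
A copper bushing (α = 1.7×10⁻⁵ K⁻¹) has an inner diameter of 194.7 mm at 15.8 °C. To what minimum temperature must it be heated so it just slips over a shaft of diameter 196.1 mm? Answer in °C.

Required Δd = 196.1 − 194.7 = 1.4 mm
Δd = αd₀ΔT ⇒ ΔT = Δd/(αd₀) = 1.4 / (1.7×10⁻⁵ × 194.7) = 422.97 K
T_min = 15.8 + 422.97 = 438.77 °C

T = 439 °C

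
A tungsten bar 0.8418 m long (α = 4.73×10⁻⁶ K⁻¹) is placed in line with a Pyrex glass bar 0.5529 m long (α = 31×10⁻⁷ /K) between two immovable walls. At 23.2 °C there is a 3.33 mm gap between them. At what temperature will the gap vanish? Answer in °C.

Gap closes when ΔL₁ + ΔL₂ = 3.33 mm = 3.33×10⁻³ m
(α₁L₁ + α₂L₂)ΔT = g
α₁L₁ + α₂L₂ = 4.73×10⁻⁶×0.8418 + 31×10⁻⁷×0.5529 = 5.695704×10⁻⁶ m/K
ΔT = 3.33×10⁻³ / 5.695704×10⁻⁶ = 584.65 K
T = 23.2 + 584.65 = 607.85 °C

T = 608 °C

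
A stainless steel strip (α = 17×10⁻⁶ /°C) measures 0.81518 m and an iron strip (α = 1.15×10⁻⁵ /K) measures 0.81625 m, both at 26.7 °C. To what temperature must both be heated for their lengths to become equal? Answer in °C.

T = 266.0 °C

L₁(1 + α₁ΔT) = L₂(1 + α₂ΔT) ⇒ ΔT = (L₂ − L₁)/(α₁L₁ − α₂L₂)
L₂ − L₁ = 0.81625 − 0.81518 = 1.07×10⁻³ m
α₁L₁ − α₂L₂ = 17×10⁻⁶×0.81518 − 1.15×10⁻⁵×0.81625 = 4.471185×10⁻⁶ m/K
ΔT = 1.07×10⁻³ / 4.471185×10⁻⁶ = 239.310 K
T = 26.7 + 239.310 = 266.010 °C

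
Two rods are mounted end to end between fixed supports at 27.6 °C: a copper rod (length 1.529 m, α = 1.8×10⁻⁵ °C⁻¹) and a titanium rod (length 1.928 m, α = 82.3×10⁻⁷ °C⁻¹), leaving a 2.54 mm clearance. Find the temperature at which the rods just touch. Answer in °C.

T = 86.1 °C

Gap closes when ΔL₁ + ΔL₂ = 2.54 mm = 2.54×10⁻³ m
(α₁L₁ + α₂L₂)ΔT = g
α₁L₁ + α₂L₂ = 1.8×10⁻⁵×1.529 + 82.3×10⁻⁷×1.928 = 4.338944×10⁻⁵ m/K
ΔT = 2.54×10⁻³ / 4.338944×10⁻⁵ = 58.540 K
T = 27.6 + 58.540 = 86.140 °C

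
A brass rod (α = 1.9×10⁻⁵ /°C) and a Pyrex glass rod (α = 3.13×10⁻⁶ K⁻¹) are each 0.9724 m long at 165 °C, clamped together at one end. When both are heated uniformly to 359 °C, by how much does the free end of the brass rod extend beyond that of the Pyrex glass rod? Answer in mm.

ΔT = 194 K
brass: ΔL = 1.9×10⁻⁵ × 0.9724 m × 194 = 3.5843×10⁻³ m = 3.5843 mm
Pyrex glass: ΔL = 3.13×10⁻⁶ × 0.9724 m × 194 = 5.9046×10⁻⁴ m = 0.59046 mm
difference = 3.5843 − 0.59046 = 2.99384 mm

2.99 mm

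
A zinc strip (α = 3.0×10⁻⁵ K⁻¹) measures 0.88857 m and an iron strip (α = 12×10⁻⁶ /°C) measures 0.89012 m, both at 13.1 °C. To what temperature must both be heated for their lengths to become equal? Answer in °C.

L₁(1 + α₁ΔT) = L₂(1 + α₂ΔT) ⇒ ΔT = (L₂ − L₁)/(α₁L₁ − α₂L₂)
L₂ − L₁ = 0.89012 − 0.88857 = 1.55×10⁻³ m
α₁L₁ − α₂L₂ = 3.0×10⁻⁵×0.88857 − 12×10⁻⁶×0.89012 = 1.597566×10⁻⁵ m/K
ΔT = 1.55×10⁻³ / 1.597566×10⁻⁵ = 97.023 K
T = 13.1 + 97.023 = 110.123 °C

T = 110.1 °C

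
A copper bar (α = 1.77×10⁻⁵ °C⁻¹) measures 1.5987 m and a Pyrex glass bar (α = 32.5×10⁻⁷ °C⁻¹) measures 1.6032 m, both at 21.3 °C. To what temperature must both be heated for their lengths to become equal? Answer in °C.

Equal length when α₁L₁ΔT − α₂L₂ΔT = L₂ − L₁ = 4.50×10⁻³ m
α₁L₁ = 2.829699×10⁻⁵, α₂L₂ = 5.2104×10⁻⁶ → Δ(αL) = 2.308659×10⁻⁵ m/K
ΔT = 4.50×10⁻³ / 2.308659×10⁻⁵ = 194.918 K, so T = 21.3 + 194.918 = 216.218 °C

T = 216.2 °C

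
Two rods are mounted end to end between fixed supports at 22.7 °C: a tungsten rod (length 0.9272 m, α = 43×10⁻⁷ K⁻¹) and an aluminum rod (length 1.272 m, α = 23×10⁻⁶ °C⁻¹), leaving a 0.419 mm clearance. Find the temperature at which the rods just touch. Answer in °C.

α₁L₁ = 3.98696×10⁻⁶ m/K, α₂L₂ = 2.9256×10⁻⁵ m/K → total 3.324296×10⁻⁵ m/K
ΔT = g/(α₁L₁+α₂L₂) = 4.19×10⁻⁴ / 3.324296×10⁻⁵ = 12.604 K
T = 22.7 + 12.604 = 35.304 °C

T = 35.3 °C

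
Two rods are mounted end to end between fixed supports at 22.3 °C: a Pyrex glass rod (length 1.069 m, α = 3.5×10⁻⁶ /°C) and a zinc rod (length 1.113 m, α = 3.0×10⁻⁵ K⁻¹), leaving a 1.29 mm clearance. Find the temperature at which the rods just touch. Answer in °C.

T = 57.0 °C

α₁L₁ = 3.7415×10⁻⁶ m/K, α₂L₂ = 3.339×10⁻⁵ m/K → total 3.71315×10⁻⁵ m/K
ΔT = g/(α₁L₁+α₂L₂) = 1.29×10⁻³ / 3.71315×10⁻⁵ = 34.741 K
T = 22.3 + 34.741 = 57.041 °C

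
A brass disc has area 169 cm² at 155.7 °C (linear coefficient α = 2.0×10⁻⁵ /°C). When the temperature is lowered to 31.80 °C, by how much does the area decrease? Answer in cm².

ΔA = 0.838 cm²

Area coefficient ≈ 2α; |ΔT| = 123.90 K
ΔA = 2αA₀ΔT = 2(2.0×10⁻⁵)(169)(123.90) = 0.838 cm²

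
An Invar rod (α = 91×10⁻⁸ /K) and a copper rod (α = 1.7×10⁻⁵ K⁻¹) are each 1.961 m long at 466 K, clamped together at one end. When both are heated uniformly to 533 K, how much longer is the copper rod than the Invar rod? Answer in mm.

ΔT = 67 K
Invar: ΔL = 91×10⁻⁸ × 1.961 m × 67 = 1.1956×10⁻⁴ m = 0.11956 mm
copper: ΔL = 1.7×10⁻⁵ × 1.961 m × 67 = 2.2336×10⁻³ m = 2.2336 mm
difference = 2.2336 − 0.11956 = 2.11404 mm

2.11 mm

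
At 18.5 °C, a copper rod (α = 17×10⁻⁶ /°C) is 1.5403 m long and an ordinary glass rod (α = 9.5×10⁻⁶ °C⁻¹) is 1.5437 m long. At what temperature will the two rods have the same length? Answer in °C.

L₁(1 + α₁ΔT) = L₂(1 + α₂ΔT) ⇒ ΔT = (L₂ − L₁)/(α₁L₁ − α₂L₂)
L₂ − L₁ = 1.5437 − 1.5403 = 3.40×10⁻³ m
α₁L₁ − α₂L₂ = 17×10⁻⁶×1.5403 − 9.5×10⁻⁶×1.5437 = 1.151995×10⁻⁵ m/K
ΔT = 3.40×10⁻³ / 1.151995×10⁻⁵ = 295.140 K
T = 18.5 + 295.140 = 313.640 °C

T = 313.6 °C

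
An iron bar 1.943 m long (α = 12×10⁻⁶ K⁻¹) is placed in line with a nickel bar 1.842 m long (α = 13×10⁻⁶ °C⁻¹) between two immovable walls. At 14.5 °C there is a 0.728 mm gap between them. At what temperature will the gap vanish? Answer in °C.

Gap closes when ΔL₁ + ΔL₂ = 0.728 mm = 7.28×10⁻⁴ m
(α₁L₁ + α₂L₂)ΔT = g
α₁L₁ + α₂L₂ = 12×10⁻⁶×1.943 + 13×10⁻⁶×1.842 = 4.7262×10⁻⁵ m/K
ΔT = 7.28×10⁻⁴ / 4.7262×10⁻⁵ = 15.403 K
T = 14.5 + 15.403 = 29.903 °C

T = 29.9 °C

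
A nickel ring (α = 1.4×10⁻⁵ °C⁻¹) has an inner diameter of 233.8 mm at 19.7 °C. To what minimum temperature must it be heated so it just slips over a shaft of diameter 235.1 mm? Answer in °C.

Required Δd = 235.1 − 233.8 = 1.3 mm
Δd = αd₀ΔT ⇒ ΔT = Δd/(αd₀) = 1.3 / (1.4×10⁻⁵ × 233.8) = 397.16 K
T_min = 19.7 + 397.16 = 416.86 °C

T = 417 °C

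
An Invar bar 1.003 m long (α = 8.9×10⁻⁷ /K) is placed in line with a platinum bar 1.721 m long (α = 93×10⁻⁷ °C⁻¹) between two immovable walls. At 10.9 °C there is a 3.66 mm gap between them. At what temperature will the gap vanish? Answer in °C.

T = 227 °C

Gap closes when ΔL₁ + ΔL₂ = 3.66 mm = 3.66×10⁻³ m
(α₁L₁ + α₂L₂)ΔT = g
α₁L₁ + α₂L₂ = 8.9×10⁻⁷×1.003 + 93×10⁻⁷×1.721 = 1.689797×10⁻⁵ m/K
ΔT = 3.66×10⁻³ / 1.689797×10⁻⁵ = 216.59 K
T = 10.9 + 216.59 = 227.49 °C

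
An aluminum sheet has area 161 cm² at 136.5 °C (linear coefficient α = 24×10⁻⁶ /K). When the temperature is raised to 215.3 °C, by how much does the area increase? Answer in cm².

Area coefficient ≈ 2α; |ΔT| = 78.8 K
ΔA = 2αA₀ΔT = 2(24×10⁻⁶)(161)(78.8) = 0.609 cm²

ΔA = 0.609 cm²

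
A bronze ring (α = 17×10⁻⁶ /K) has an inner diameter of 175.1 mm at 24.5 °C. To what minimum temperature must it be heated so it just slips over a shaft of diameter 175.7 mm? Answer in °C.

T = 226 °C

Required Δd = 175.7 − 175.1 = 0.6 mm
Δd = αd₀ΔT ⇒ ΔT = Δd/(αd₀) = 0.6 / (17×10⁻⁶ × 175.1) = 201.57 K
T_min = 24.5 + 201.57 = 226.07 °C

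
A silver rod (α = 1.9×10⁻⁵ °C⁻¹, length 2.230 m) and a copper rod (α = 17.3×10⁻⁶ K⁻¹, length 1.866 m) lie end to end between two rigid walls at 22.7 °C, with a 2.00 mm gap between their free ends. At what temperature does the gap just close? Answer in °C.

Gap closes when ΔL₁ + ΔL₂ = 2.00 mm = 2.00×10⁻³ m
(α₁L₁ + α₂L₂)ΔT = g
α₁L₁ + α₂L₂ = 1.9×10⁻⁵×2.230 + 17.3×10⁻⁶×1.866 = 7.46518×10⁻⁵ m/K
ΔT = 2.00×10⁻³ / 7.46518×10⁻⁵ = 26.791 K
T = 22.7 + 26.791 = 49.491 °C

T = 49.5 °C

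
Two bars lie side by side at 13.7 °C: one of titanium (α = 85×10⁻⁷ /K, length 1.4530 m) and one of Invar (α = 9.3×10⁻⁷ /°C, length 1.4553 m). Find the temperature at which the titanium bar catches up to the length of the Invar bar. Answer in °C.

L₁(1 + α₁ΔT) = L₂(1 + α₂ΔT) ⇒ ΔT = (L₂ − L₁)/(α₁L₁ − α₂L₂)
L₂ − L₁ = 1.4553 − 1.4530 = 2.30×10⁻³ m
α₁L₁ − α₂L₂ = 85×10⁻⁷×1.4530 − 9.3×10⁻⁷×1.4553 = 1.0997071×10⁻⁵ m/K
ΔT = 2.30×10⁻³ / 1.0997071×10⁻⁵ = 209.147 K
T = 13.7 + 209.147 = 222.847 °C

T = 222.8 °C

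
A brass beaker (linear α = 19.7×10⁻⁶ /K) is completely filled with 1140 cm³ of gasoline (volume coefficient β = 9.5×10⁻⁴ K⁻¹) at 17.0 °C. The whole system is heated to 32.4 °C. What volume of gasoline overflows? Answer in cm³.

The beaker also expands: β_container ≈ 3α = 5.91×10⁻⁵ /K
Net overflow = V₀(β_liq − 3α_cont)ΔT
β − 3α = 9.50×10⁻⁴ − 5.91×10⁻⁵ = 8.909×10⁻⁴ /K; ΔT = 15.4 K
ΔV = 1140 × 8.909×10⁻⁴ × 15.4 = 15.6 cm³

15.6 cm³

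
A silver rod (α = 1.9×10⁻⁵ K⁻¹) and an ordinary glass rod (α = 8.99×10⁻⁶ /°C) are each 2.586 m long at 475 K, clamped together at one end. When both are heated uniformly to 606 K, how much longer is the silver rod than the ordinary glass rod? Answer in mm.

3.39 mm

ΔT = 131 K
silver: ΔL = 1.9×10⁻⁵ × 2.586 m × 131 = 6.4366×10⁻³ m = 6.4366 mm
ordinary glass: ΔL = 8.99×10⁻⁶ × 2.586 m × 131 = 3.0455×10⁻³ m = 3.0455 mm
difference = 6.4366 − 3.0455 = 3.3911 mm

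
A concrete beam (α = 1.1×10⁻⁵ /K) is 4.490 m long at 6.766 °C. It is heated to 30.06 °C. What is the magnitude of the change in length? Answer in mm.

|ΔT| = |30.06 − 6.766| = 23.294 K
ΔL = αL₀ΔT = (1.1×10⁻⁵)(4.490)(23.294) = 1.15×10⁻³ m

ΔL = 1.15 mm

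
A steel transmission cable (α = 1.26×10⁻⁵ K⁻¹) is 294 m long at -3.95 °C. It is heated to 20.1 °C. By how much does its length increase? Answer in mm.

|ΔT| = |20.1 − (-3.95)| = 24.05 K
ΔL = αL₀ΔT = (1.26×10⁻⁵)(294)(24.05) = 8.91×10⁻² m

ΔL = 89.1 mm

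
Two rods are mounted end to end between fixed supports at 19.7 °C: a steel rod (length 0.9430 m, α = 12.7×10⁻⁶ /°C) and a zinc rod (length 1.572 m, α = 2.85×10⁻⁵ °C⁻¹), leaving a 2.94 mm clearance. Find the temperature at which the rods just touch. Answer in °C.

T = 71.5 °C

Gap closes when ΔL₁ + ΔL₂ = 2.94 mm = 2.94×10⁻³ m
(α₁L₁ + α₂L₂)ΔT = g
α₁L₁ + α₂L₂ = 12.7×10⁻⁶×0.9430 + 2.85×10⁻⁵×1.572 = 5.67781×10⁻⁵ m/K
ΔT = 2.94×10⁻³ / 5.67781×10⁻⁵ = 51.781 K
T = 19.7 + 51.781 = 71.481 °C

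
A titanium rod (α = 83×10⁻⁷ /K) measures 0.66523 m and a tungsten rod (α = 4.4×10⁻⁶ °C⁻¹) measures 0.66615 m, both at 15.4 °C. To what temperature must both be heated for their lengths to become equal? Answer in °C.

L₁(1 + α₁ΔT) = L₂(1 + α₂ΔT) ⇒ ΔT = (L₂ − L₁)/(α₁L₁ − α₂L₂)
L₂ − L₁ = 0.66615 − 0.66523 = 9.20×10⁻⁴ m
α₁L₁ − α₂L₂ = 83×10⁻⁷×0.66523 − 4.4×10⁻⁶×0.66615 = 2.590349×10⁻⁶ m/K
ΔT = 9.20×10⁻⁴ / 2.590349×10⁻⁶ = 355.164 K
T = 15.4 + 355.164 = 370.564 °C

T = 370.6 °C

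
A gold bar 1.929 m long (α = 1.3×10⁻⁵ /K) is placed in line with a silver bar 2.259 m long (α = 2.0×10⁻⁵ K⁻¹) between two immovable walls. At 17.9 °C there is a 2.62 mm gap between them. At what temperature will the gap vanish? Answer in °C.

α₁L₁ = 2.5077×10⁻⁵ m/K, α₂L₂ = 4.518×10⁻⁵ m/K → total 7.0257×10⁻⁵ m/K
ΔT = g/(α₁L₁+α₂L₂) = 2.62×10⁻³ / 7.0257×10⁻⁵ = 37.292 K
T = 17.9 + 37.292 = 55.192 °C

T = 55.2 °C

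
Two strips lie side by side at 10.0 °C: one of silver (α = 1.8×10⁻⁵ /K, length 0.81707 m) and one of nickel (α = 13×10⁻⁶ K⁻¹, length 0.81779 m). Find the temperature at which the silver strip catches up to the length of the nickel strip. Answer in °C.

T = 186.6 °C

L₁(1 + α₁ΔT) = L₂(1 + α₂ΔT) ⇒ ΔT = (L₂ − L₁)/(α₁L₁ − α₂L₂)
L₂ − L₁ = 0.81779 − 0.81707 = 7.20×10⁻⁴ m
α₁L₁ − α₂L₂ = 1.8×10⁻⁵×0.81707 − 13×10⁻⁶×0.81779 = 4.07599×10⁻⁶ m/K
ΔT = 7.20×10⁻⁴ / 4.07599×10⁻⁶ = 176.644 K
T = 10.0 + 176.644 = 186.644 °C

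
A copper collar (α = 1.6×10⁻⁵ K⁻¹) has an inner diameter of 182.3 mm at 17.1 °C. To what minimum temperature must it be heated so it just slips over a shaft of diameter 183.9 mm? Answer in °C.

T = 566 °C

Required Δd = 183.9 − 182.3 = 1.6 mm
Δd = αd₀ΔT ⇒ ΔT = Δd/(αd₀) = 1.6 / (1.6×10⁻⁵ × 182.3) = 548.55 K
T_min = 17.1 + 548.55 = 565.65 °C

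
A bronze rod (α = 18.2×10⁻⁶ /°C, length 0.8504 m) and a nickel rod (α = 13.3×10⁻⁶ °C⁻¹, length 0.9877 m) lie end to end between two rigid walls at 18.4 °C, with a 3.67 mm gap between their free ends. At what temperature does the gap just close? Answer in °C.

T = 147 °C

α₁L₁ = 1.547728×10⁻⁵ m/K, α₂L₂ = 1.313641×10⁻⁵ m/K → total 2.861369×10⁻⁵ m/K
ΔT = g/(α₁L₁+α₂L₂) = 3.67×10⁻³ / 2.861369×10⁻⁵ = 128.26 K
T = 18.4 + 128.26 = 146.66 °C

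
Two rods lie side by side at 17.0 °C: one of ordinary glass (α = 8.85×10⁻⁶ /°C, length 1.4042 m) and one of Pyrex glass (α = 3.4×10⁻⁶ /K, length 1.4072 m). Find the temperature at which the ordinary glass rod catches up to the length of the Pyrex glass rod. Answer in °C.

Equal length when α₁L₁ΔT − α₂L₂ΔT = L₂ − L₁ = 3.00×10⁻³ m
α₁L₁ = 1.242717×10⁻⁵, α₂L₂ = 4.78448×10⁻⁶ → Δ(αL) = 7.64269×10⁻⁶ m/K
ΔT = 3.00×10⁻³ / 7.64269×10⁻⁶ = 392.532 K, so T = 17.0 + 392.532 = 409.532 °C

T = 409.5 °C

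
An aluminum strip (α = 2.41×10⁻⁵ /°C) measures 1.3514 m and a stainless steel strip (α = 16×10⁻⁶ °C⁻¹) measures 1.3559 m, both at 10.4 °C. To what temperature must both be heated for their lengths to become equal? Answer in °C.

T = 424.2 °C

L₁(1 + α₁ΔT) = L₂(1 + α₂ΔT) ⇒ ΔT = (L₂ − L₁)/(α₁L₁ − α₂L₂)
L₂ − L₁ = 1.3559 − 1.3514 = 4.50×10⁻³ m
α₁L₁ − α₂L₂ = 2.41×10⁻⁵×1.3514 − 16×10⁻⁶×1.3559 = 1.087434×10⁻⁵ m/K
ΔT = 4.50×10⁻³ / 1.087434×10⁻⁵ = 413.818 K
T = 10.4 + 413.818 = 424.218 °C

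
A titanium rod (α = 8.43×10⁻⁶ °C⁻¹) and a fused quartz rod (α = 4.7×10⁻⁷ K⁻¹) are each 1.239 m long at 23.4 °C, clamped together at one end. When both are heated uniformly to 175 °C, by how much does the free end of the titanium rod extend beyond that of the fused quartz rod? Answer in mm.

1.50 mm

ΔT = 151.6 K
titanium: ΔL = 8.43×10⁻⁶ × 1.239 m × 151.6 = 1.5834×10⁻³ m = 1.5834 mm
fused quartz: ΔL = 4.7×10⁻⁷ × 1.239 m × 151.6 = 8.8281×10⁻⁵ m = 0.088281 mm
difference = 1.5834 − 0.088281 = 1.495119 mm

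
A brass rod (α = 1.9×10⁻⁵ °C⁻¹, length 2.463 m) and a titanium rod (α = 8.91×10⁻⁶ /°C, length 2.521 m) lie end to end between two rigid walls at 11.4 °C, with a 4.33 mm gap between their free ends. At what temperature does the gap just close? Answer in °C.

α₁L₁ = 4.6797×10⁻⁵ m/K, α₂L₂ = 2.246211×10⁻⁵ m/K → total 6.925911×10⁻⁵ m/K
ΔT = g/(α₁L₁+α₂L₂) = 4.33×10⁻³ / 6.925911×10⁻⁵ = 62.519 K
T = 11.4 + 62.519 = 73.919 °C

T = 73.9 °C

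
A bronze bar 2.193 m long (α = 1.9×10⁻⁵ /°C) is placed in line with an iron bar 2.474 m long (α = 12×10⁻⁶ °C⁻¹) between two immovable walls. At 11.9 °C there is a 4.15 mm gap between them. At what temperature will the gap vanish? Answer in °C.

α₁L₁ = 4.1667×10⁻⁵ m/K, α₂L₂ = 2.9688×10⁻⁵ m/K → total 7.1355×10⁻⁵ m/K
ΔT = g/(α₁L₁+α₂L₂) = 4.15×10⁻³ / 7.1355×10⁻⁵ = 58.160 K
T = 11.9 + 58.160 = 70.060 °C

T = 70.1 °C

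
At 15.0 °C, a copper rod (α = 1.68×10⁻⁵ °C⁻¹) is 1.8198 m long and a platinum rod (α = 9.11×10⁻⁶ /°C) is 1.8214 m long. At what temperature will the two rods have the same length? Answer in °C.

T = 129.5 °C

L₁(1 + α₁ΔT) = L₂(1 + α₂ΔT) ⇒ ΔT = (L₂ − L₁)/(α₁L₁ − α₂L₂)
L₂ − L₁ = 1.8214 − 1.8198 = 1.60×10⁻³ m
α₁L₁ − α₂L₂ = 1.68×10⁻⁵×1.8198 − 9.11×10⁻⁶×1.8214 = 1.3979686×10⁻⁵ m/K
ΔT = 1.60×10⁻³ / 1.3979686×10⁻⁵ = 114.452 K
T = 15.0 + 114.452 = 129.452 °C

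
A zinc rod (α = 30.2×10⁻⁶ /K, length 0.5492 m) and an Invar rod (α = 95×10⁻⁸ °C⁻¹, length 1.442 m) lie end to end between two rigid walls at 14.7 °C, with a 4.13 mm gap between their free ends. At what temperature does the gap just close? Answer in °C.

T = 245 °C

α₁L₁ = 1.658584×10⁻⁵ m/K, α₂L₂ = 1.3699×10⁻⁶ m/K → total 1.795574×10⁻⁵ m/K
ΔT = g/(α₁L₁+α₂L₂) = 4.13×10⁻³ / 1.795574×10⁻⁵ = 230.01 K
T = 14.7 + 230.01 = 244.71 °C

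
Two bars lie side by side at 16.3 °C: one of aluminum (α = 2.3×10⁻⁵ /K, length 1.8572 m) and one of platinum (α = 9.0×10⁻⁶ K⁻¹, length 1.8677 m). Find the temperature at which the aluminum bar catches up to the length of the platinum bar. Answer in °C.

T = 421.6 °C

L₁(1 + α₁ΔT) = L₂(1 + α₂ΔT) ⇒ ΔT = (L₂ − L₁)/(α₁L₁ − α₂L₂)
L₂ − L₁ = 1.8677 − 1.8572 = 1.05×10⁻² m
α₁L₁ − α₂L₂ = 2.3×10⁻⁵×1.8572 − 9.0×10⁻⁶×1.8677 = 2.59063×10⁻⁵ m/K
ΔT = 1.05×10⁻² / 2.59063×10⁻⁵ = 405.307 K
T = 16.3 + 405.307 = 421.607 °C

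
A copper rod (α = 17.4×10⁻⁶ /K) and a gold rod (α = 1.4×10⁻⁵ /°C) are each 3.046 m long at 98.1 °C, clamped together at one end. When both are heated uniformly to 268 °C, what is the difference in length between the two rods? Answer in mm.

ΔT = 169.9 K
copper: ΔL = 17.4×10⁻⁶ × 3.046 m × 169.9 = 9.0048×10⁻³ m = 9.0048 mm
gold: ΔL = 1.4×10⁻⁵ × 3.046 m × 169.9 = 7.2452×10⁻³ m = 7.2452 mm
difference = 9.0048 − 7.2452 = 1.7596 mm

1.76 mm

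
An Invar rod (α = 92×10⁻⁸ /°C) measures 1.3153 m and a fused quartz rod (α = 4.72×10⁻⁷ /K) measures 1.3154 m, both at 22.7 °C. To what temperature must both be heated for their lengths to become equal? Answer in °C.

T = 192.4 °C

Equal length when α₁L₁ΔT − α₂L₂ΔT = L₂ − L₁ = 1.00×10⁻⁴ m
α₁L₁ = 1.210076×10⁻⁶, α₂L₂ = 6.208688×10⁻⁷ → Δ(αL) = 5.892072×10⁻⁷ m/K
ΔT = 1.00×10⁻⁴ / 5.892072×10⁻⁷ = 169.720 K, so T = 22.7 + 169.720 = 192.420 °C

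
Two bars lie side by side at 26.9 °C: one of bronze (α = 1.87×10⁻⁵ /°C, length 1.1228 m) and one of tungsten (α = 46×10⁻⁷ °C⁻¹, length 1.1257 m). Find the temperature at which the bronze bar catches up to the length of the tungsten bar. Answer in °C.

L₁(1 + α₁ΔT) = L₂(1 + α₂ΔT) ⇒ ΔT = (L₂ − L₁)/(α₁L₁ − α₂L₂)
L₂ − L₁ = 1.1257 − 1.1228 = 2.90×10⁻³ m
α₁L₁ − α₂L₂ = 1.87×10⁻⁵×1.1228 − 46×10⁻⁷×1.1257 = 1.581814×10⁻⁵ m/K
ΔT = 2.90×10⁻³ / 1.581814×10⁻⁵ = 183.334 K
T = 26.9 + 183.334 = 210.234 °C

T = 210.2 °C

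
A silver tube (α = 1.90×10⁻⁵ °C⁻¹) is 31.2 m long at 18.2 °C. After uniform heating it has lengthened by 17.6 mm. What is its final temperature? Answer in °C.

T = 47.9 °C

ΔL = αL₀ΔT ⇒ ΔT = ΔL / (αL₀)
ΔT = 17.6×10⁻³ m / (1.90×10⁻⁵ × 31.2 m) = 29.690 K
T = 18.2 + 29.690 = 47.890 °C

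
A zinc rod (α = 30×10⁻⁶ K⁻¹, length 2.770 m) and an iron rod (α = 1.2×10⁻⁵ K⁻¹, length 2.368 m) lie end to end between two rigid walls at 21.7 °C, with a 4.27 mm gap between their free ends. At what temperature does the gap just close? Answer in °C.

T = 60.0 °C

α₁L₁ = 8.310×10⁻⁵ m/K, α₂L₂ = 2.8416×10⁻⁵ m/K → total 1.11516×10⁻⁴ m/K
ΔT = g/(α₁L₁+α₂L₂) = 4.27×10⁻³ / 1.11516×10⁻⁴ = 38.290 K
T = 21.7 + 38.290 = 59.990 °C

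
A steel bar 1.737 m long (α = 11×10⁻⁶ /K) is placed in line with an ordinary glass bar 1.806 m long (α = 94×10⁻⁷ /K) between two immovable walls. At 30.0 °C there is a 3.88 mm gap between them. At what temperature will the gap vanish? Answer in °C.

T = 138 °C

α₁L₁ = 1.9107×10⁻⁵ m/K, α₂L₂ = 1.69764×10⁻⁵ m/K → total 3.60834×10⁻⁵ m/K
ΔT = g/(α₁L₁+α₂L₂) = 3.88×10⁻³ / 3.60834×10⁻⁵ = 107.53 K
T = 30.0 + 107.53 = 137.53 °C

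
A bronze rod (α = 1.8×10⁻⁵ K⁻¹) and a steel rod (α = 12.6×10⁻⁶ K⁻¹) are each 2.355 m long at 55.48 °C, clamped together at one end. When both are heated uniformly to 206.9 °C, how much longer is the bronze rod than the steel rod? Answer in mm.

1.93 mm

ΔT = 151.42 K
bronze: ΔL = 1.8×10⁻⁵ × 2.355 m × 151.42 = 6.4187×10⁻³ m = 6.4187 mm
steel: ΔL = 12.6×10⁻⁶ × 2.355 m × 151.42 = 4.4931×10⁻³ m = 4.4931 mm
difference = 6.4187 − 4.4931 = 1.9256 mm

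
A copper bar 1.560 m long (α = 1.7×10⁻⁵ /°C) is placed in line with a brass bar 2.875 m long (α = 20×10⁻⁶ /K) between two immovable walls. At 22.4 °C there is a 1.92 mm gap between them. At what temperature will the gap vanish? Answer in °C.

Gap closes when ΔL₁ + ΔL₂ = 1.92 mm = 1.92×10⁻³ m
(α₁L₁ + α₂L₂)ΔT = g
α₁L₁ + α₂L₂ = 1.7×10⁻⁵×1.560 + 20×10⁻⁶×2.875 = 8.402×10⁻⁵ m/K
ΔT = 1.92×10⁻³ / 8.402×10⁻⁵ = 22.852 K
T = 22.4 + 22.852 = 45.252 °C

T = 45.3 °C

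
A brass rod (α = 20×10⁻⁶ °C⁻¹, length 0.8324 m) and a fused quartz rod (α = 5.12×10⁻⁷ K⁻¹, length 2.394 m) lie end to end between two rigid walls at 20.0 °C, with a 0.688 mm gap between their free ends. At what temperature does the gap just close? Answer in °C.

Gap closes when ΔL₁ + ΔL₂ = 0.688 mm = 6.88×10⁻⁴ m
(α₁L₁ + α₂L₂)ΔT = g
α₁L₁ + α₂L₂ = 20×10⁻⁶×0.8324 + 5.12×10⁻⁷×2.394 = 1.7873728×10⁻⁵ m/K
ΔT = 6.88×10⁻⁴ / 1.7873728×10⁻⁵ = 38.492 K
T = 20.0 + 38.492 = 58.492 °C

T = 58.5 °C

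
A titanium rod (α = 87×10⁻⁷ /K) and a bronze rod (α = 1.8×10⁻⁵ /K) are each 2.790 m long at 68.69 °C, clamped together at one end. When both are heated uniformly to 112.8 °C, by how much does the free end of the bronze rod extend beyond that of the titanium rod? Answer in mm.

ΔT = 44.11 K
titanium: ΔL = 87×10⁻⁷ × 2.790 m × 44.11 = 1.0707×10⁻³ m = 1.0707 mm
bronze: ΔL = 1.8×10⁻⁵ × 2.790 m × 44.11 = 2.2152×10⁻³ m = 2.2152 mm
difference = 2.2152 − 1.0707 = 1.1445 mm

1.14 mm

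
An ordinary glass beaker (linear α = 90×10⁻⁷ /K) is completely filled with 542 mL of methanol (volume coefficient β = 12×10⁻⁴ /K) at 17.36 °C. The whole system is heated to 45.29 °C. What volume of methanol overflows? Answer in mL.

The beaker also expands: β_container ≈ 3α = 2.7×10⁻⁵ /K
Net overflow = V₀(β_liq − 3α_cont)ΔT
β − 3α = 1.20×10⁻³ − 2.7×10⁻⁵ = 1.173×10⁻³ /K; ΔT = 27.93 K
ΔV = 542 × 1.173×10⁻³ × 27.93 = 17.8 mL

17.8 mL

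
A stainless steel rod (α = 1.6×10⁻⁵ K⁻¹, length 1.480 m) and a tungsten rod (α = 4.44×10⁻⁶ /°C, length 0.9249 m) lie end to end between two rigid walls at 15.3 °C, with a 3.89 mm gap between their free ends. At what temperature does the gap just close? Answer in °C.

T = 155 °C

Gap closes when ΔL₁ + ΔL₂ = 3.89 mm = 3.89×10⁻³ m
(α₁L₁ + α₂L₂)ΔT = g
α₁L₁ + α₂L₂ = 1.6×10⁻⁵×1.480 + 4.44×10⁻⁶×0.9249 = 2.7786556×10⁻⁵ m/K
ΔT = 3.89×10⁻³ / 2.7786556×10⁻⁵ = 140.00 K
T = 15.3 + 140.00 = 155.30 °C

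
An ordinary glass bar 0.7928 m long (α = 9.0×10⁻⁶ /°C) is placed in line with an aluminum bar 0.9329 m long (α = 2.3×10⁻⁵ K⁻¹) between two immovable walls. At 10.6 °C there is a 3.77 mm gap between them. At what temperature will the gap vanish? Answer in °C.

T = 142 °C

α₁L₁ = 7.1352×10⁻⁶ m/K, α₂L₂ = 2.14567×10⁻⁵ m/K → total 2.85919×10⁻⁵ m/K
ΔT = g/(α₁L₁+α₂L₂) = 3.77×10⁻³ / 2.85919×10⁻⁵ = 131.86 K
T = 10.6 + 131.86 = 142.46 °C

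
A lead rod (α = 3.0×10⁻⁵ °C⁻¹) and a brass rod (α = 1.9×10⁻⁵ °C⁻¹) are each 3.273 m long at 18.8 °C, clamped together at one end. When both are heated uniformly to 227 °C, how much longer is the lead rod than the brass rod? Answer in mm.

ΔT = 208.2 K
lead: ΔL = 3.0×10⁻⁵ × 3.273 m × 208.2 = 2.0443×10⁻² m = 20.443 mm
brass: ΔL = 1.9×10⁻⁵ × 3.273 m × 208.2 = 1.2947×10⁻² m = 12.947 mm
difference = 20.443 − 12.947 = 7.496 mm

7.50 mm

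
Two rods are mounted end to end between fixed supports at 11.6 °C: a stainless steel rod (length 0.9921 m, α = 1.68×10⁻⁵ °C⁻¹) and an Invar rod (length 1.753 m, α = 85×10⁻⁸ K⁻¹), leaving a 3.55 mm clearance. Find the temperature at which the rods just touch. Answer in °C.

T = 207 °C

Gap closes when ΔL₁ + ΔL₂ = 3.55 mm = 3.55×10⁻³ m
(α₁L₁ + α₂L₂)ΔT = g
α₁L₁ + α₂L₂ = 1.68×10⁻⁵×0.9921 + 85×10⁻⁸×1.753 = 1.815733×10⁻⁵ m/K
ΔT = 3.55×10⁻³ / 1.815733×10⁻⁵ = 195.51 K
T = 11.6 + 195.51 = 207.11 °C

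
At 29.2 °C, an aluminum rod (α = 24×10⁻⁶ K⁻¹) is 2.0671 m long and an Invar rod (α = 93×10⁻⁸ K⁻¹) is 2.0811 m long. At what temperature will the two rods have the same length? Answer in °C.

T = 322.9 °C

L₁(1 + α₁ΔT) = L₂(1 + α₂ΔT) ⇒ ΔT = (L₂ − L₁)/(α₁L₁ − α₂L₂)
L₂ − L₁ = 2.0811 − 2.0671 = 1.40×10⁻² m
α₁L₁ − α₂L₂ = 24×10⁻⁶×2.0671 − 93×10⁻⁸×2.0811 = 4.7674977×10⁻⁵ m/K
ΔT = 1.40×10⁻² / 4.7674977×10⁻⁵ = 293.655 K
T = 29.2 + 293.655 = 322.855 °C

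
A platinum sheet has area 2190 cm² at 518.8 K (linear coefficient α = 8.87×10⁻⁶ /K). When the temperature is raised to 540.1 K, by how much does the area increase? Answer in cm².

Area coefficient ≈ 2α; |ΔT| = 21.3 K
ΔA = 2αA₀ΔT = 2(8.87×10⁻⁶)(2190)(21.3) = 0.828 cm²

ΔA = 0.828 cm²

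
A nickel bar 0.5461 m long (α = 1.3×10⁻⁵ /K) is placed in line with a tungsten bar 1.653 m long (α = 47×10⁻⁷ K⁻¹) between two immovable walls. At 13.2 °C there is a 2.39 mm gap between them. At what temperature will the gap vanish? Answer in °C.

Gap closes when ΔL₁ + ΔL₂ = 2.39 mm = 2.39×10⁻³ m
(α₁L₁ + α₂L₂)ΔT = g
α₁L₁ + α₂L₂ = 1.3×10⁻⁵×0.5461 + 47×10⁻⁷×1.653 = 1.48684×10⁻⁵ m/K
ΔT = 2.39×10⁻³ / 1.48684×10⁻⁵ = 160.74 K
T = 13.2 + 160.74 = 173.94 °C

T = 174 °C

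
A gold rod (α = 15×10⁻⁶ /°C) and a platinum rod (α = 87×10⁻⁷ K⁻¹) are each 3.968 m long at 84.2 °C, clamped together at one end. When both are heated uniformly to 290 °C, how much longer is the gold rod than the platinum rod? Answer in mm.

ΔT = 205.8 K
gold: ΔL = 15×10⁻⁶ × 3.968 m × 205.8 = 1.2249×10⁻² m = 12.249 mm
platinum: ΔL = 87×10⁻⁷ × 3.968 m × 205.8 = 7.1045×10⁻³ m = 7.1045 mm
difference = 12.249 − 7.1045 = 5.1445 mm

5.14 mm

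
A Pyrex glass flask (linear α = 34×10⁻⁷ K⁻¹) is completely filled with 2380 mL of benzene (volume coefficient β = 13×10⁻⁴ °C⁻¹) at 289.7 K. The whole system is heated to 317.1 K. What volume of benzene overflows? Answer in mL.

The flask also expands: β_container ≈ 3α = 1.02×10⁻⁵ /K
Net overflow = V₀(β_liq − 3α_cont)ΔT
β − 3α = 1.30×10⁻³ − 1.02×10⁻⁵ = 1.2898×10⁻³ /K; ΔT = 27.4 K
ΔV = 2380 × 1.2898×10⁻³ × 27.4 = 84.1 mL

84.1 mL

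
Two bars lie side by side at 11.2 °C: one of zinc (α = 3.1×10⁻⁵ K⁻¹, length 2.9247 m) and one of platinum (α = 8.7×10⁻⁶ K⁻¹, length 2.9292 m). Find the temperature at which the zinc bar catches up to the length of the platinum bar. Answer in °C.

T = 80.24 °C

L₁(1 + α₁ΔT) = L₂(1 + α₂ΔT) ⇒ ΔT = (L₂ − L₁)/(α₁L₁ − α₂L₂)
L₂ − L₁ = 2.9292 − 2.9247 = 4.50×10⁻³ m
α₁L₁ − α₂L₂ = 3.1×10⁻⁵×2.9247 − 8.7×10⁻⁶×2.9292 = 6.518166×10⁻⁵ m/K
ΔT = 4.50×10⁻³ / 6.518166×10⁻⁵ = 69.0378 K
T = 11.2 + 69.0378 = 80.2378 °C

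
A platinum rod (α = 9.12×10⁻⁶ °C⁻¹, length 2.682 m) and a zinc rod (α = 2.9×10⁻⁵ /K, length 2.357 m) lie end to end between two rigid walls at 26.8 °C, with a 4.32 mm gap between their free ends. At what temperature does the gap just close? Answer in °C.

Gap closes when ΔL₁ + ΔL₂ = 4.32 mm = 4.32×10⁻³ m
(α₁L₁ + α₂L₂)ΔT = g
α₁L₁ + α₂L₂ = 9.12×10⁻⁶×2.682 + 2.9×10⁻⁵×2.357 = 9.281284×10⁻⁵ m/K
ΔT = 4.32×10⁻³ / 9.281284×10⁻⁵ = 46.545 K
T = 26.8 + 46.545 = 73.345 °C

T = 73.3 °C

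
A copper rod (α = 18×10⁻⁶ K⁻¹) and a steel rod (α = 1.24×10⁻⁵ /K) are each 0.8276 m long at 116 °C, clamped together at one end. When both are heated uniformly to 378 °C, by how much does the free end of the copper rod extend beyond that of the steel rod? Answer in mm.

ΔT = 262 K
copper: ΔL = 18×10⁻⁶ × 0.8276 m × 262 = 3.9030×10⁻³ m = 3.9030 mm
steel: ΔL = 1.24×10⁻⁵ × 0.8276 m × 262 = 2.6887×10⁻³ m = 2.6887 mm
difference = 3.9030 − 2.6887 = 1.2143 mm

1.21 mm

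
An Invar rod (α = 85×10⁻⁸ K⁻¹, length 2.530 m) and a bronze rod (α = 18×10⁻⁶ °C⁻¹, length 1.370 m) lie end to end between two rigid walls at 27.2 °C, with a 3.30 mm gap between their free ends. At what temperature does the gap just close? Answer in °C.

Gap closes when ΔL₁ + ΔL₂ = 3.30 mm = 3.30×10⁻³ m
(α₁L₁ + α₂L₂)ΔT = g
α₁L₁ + α₂L₂ = 85×10⁻⁸×2.530 + 18×10⁻⁶×1.370 = 2.68105×10⁻⁵ m/K
ΔT = 3.30×10⁻³ / 2.68105×10⁻⁵ = 123.09 K
T = 27.2 + 123.09 = 150.29 °C

T = 150 °C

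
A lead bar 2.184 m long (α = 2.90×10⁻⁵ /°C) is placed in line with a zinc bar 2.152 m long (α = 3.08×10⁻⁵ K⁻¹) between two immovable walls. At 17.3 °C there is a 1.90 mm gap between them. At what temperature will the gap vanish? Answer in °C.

T = 32.0 °C

Gap closes when ΔL₁ + ΔL₂ = 1.90 mm = 1.90×10⁻³ m
(α₁L₁ + α₂L₂)ΔT = g
α₁L₁ + α₂L₂ = 2.90×10⁻⁵×2.184 + 3.08×10⁻⁵×2.152 = 1.296176×10⁻⁴ m/K
ΔT = 1.90×10⁻³ / 1.296176×10⁻⁴ = 14.659 K
T = 17.3 + 14.659 = 31.959 °C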